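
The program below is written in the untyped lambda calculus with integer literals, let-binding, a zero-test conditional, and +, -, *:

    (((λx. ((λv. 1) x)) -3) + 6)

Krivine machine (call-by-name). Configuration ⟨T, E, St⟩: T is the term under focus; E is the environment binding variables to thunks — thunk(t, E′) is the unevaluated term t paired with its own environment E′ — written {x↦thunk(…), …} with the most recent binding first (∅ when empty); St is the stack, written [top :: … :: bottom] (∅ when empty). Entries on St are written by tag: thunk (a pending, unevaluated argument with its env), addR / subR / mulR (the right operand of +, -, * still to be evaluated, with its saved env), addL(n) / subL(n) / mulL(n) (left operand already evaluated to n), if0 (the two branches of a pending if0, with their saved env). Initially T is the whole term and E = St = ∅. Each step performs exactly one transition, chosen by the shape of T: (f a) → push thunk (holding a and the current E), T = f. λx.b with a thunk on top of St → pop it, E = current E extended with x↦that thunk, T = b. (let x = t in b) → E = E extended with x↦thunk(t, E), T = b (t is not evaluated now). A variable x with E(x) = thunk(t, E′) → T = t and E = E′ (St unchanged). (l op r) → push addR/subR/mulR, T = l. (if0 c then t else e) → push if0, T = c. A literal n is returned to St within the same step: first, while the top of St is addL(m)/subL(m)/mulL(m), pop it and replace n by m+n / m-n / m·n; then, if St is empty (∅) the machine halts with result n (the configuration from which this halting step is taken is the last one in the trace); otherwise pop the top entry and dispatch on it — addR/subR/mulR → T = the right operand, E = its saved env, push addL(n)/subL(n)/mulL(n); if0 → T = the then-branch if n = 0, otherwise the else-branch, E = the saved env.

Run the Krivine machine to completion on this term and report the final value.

step 0: <T=(((λx. ((λv. 1) x)) -3) + 6), E=∅, St=∅>
step 1: <T=((λx. ((λv. 1) x)) -3), E=∅, St=[addR]>
step 2: <T=(λx. ((λv. 1) x)), E=∅, St=[thunk :: addR]>
step 3: <T=((λv. 1) x), E={x↦thunk(-3, ∅)}, St=[addR]>
step 4: <T=(λv. 1), E={x↦thunk(-3, ∅)}, St=[thunk :: addR]>
step 5: <T=1, E={v↦thunk(x, {x↦thunk(-3, ∅)}), x↦thunk(-3, ∅)}, St=[addR]>
step 6: <T=6, E=∅, St=[addL(1)]>
→ final value 7

Answer: 7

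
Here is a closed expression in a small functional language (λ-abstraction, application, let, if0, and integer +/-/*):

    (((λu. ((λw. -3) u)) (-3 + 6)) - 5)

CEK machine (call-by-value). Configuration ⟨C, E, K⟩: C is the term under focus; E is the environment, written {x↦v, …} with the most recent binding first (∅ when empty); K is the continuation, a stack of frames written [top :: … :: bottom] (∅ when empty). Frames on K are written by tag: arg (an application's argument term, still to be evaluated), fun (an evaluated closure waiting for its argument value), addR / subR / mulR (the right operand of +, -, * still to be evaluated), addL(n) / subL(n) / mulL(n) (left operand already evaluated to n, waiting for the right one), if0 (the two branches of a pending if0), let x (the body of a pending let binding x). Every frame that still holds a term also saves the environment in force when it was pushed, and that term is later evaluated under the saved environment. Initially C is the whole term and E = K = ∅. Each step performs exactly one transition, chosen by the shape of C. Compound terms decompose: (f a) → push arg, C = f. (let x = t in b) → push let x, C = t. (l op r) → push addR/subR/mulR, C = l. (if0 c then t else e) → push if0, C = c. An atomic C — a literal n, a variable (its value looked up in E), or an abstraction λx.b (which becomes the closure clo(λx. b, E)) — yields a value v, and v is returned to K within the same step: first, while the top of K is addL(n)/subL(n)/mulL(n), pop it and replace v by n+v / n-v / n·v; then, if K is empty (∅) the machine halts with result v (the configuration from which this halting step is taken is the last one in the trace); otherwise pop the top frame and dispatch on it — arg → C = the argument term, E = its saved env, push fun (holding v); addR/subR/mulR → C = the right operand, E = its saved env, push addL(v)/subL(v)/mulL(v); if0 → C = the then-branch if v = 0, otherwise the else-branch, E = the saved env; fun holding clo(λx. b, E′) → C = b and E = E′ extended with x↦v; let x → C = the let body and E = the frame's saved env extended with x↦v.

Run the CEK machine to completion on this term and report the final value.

t=0: ⟨C=(((λu. ((λw. -3) u)) (-3 + 6)) - 5); E=∅; K=∅⟩
t=1: ⟨C=((λu. ((λw. -3) u)) (-3 + 6)); E=∅; K=[subR]⟩
t=2: ⟨C=(λu. ((λw. -3) u)); E=∅; K=[arg :: subR]⟩
t=3: ⟨C=(-3 + 6); E=∅; K=[fun :: subR]⟩
t=4: ⟨C=-3; E=∅; K=[addR :: fun :: subR]⟩
t=5: ⟨C=6; E=∅; K=[addL(-3) :: fun :: subR]⟩
t=6: ⟨C=((λw. -3) u); E={u↦3}; K=[subR]⟩
t=7: ⟨C=(λw. -3); E={u↦3}; K=[arg :: subR]⟩
t=8: ⟨C=u; E={u↦3}; K=[fun :: subR]⟩
t=9: ⟨C=-3; E={w↦3, u↦3}; K=[subR]⟩
t=10: ⟨C=5; E=∅; K=[subL(-3)]⟩
→ final value -8

Answer: -8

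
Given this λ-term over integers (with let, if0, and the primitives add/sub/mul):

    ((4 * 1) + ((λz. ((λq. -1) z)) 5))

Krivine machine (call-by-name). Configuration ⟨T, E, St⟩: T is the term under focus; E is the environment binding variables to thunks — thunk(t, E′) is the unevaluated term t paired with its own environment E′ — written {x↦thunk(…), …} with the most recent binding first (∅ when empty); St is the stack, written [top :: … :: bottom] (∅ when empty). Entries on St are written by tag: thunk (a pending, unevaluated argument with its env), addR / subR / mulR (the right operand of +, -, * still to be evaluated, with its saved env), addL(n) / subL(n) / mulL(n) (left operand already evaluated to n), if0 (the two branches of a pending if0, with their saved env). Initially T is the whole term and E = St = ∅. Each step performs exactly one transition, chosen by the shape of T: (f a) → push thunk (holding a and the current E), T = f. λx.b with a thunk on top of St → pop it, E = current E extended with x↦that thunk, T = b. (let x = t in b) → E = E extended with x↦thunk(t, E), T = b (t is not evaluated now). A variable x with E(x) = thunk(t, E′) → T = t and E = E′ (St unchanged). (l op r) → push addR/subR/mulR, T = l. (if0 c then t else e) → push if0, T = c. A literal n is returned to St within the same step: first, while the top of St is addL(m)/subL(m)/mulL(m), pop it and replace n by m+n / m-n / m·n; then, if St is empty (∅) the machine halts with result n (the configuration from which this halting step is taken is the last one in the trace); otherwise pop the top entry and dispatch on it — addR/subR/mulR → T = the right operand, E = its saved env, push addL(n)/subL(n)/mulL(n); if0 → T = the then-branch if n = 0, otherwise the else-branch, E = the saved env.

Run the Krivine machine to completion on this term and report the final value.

[0] [T=((4 * 1) + ((λz. ((λq. -1) z)) 5)) | E=∅ | St=∅]
[1] [T=(4 * 1) | E=∅ | St=[addR]]
[2] [T=4 | E=∅ | St=[mulR :: addR]]
[3] [T=1 | E=∅ | St=[mulL(4) :: addR]]
[4] [T=((λz. ((λq. -1) z)) 5) | E=∅ | St=[addL(4)]]
[5] [T=(λz. ((λq. -1) z)) | E=∅ | St=[thunk :: addL(4)]]
[6] [T=((λq. -1) z) | E={z↦thunk(5, ∅)} | St=[addL(4)]]
[7] [T=(λq. -1) | E={z↦thunk(5, ∅)} | St=[thunk :: addL(4)]]
[8] [T=-1 | E={q↦thunk(z, {z↦thunk(5, ∅)}), z↦thunk(5, ∅)} | St=[addL(4)]]
→ final value 3

Answer: 3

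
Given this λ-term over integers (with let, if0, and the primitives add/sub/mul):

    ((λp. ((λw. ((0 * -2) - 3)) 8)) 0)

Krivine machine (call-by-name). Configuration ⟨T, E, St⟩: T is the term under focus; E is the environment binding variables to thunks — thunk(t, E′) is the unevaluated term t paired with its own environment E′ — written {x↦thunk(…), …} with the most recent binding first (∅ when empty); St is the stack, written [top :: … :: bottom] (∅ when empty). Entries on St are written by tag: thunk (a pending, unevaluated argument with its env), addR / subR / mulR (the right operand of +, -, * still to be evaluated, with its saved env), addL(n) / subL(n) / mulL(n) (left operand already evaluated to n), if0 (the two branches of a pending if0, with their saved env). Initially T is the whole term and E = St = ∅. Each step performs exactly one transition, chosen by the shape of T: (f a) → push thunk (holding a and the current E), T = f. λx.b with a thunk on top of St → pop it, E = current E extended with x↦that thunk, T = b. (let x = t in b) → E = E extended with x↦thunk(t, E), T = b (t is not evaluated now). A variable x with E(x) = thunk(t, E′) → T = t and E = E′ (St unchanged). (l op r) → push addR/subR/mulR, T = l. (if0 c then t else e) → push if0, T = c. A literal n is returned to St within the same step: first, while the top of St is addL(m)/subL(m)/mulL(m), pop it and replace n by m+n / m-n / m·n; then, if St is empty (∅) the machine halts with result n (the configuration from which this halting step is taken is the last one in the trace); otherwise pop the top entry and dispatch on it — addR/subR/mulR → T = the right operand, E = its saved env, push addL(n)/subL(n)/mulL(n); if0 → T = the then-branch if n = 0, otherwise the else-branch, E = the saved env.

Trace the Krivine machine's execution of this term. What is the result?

Answer: -3

Derivation:
step 0: [T=((λp. ((λw. ((0 * -2) - 3)) 8)) 0) | E=∅ | St=∅]
step 1: [T=(λp. ((λw. ((0 * -2) - 3)) 8)) | E=∅ | St=[thunk]]
step 2: [T=((λw. ((0 * -2) - 3)) 8) | E={p↦thunk(0, ∅)} | St=∅]
step 3: [T=(λw. ((0 * -2) - 3)) | E={p↦thunk(0, ∅)} | St=[thunk]]
step 4: [T=((0 * -2) - 3) | E={w↦thunk(8, {p↦thunk(0, ∅)}), p↦thunk(0, ∅)} | St=∅]
step 5: [T=(0 * -2) | E={w↦thunk(8, {p↦thunk(0, ∅)}), p↦thunk(0, ∅)} | St=[subR]]
step 6: [T=0 | E={w↦thunk(8, {p↦thunk(0, ∅)}), p↦thunk(0, ∅)} | St=[mulR :: subR]]
step 7: [T=-2 | E={w↦thunk(8, {p↦thunk(0, ∅)}), p↦thunk(0, ∅)} | St=[mulL(0) :: subR]]
step 8: [T=3 | E={w↦thunk(8, {p↦thunk(0, ∅)}), p↦thunk(0, ∅)} | St=[subL(0)]]
→ final value -3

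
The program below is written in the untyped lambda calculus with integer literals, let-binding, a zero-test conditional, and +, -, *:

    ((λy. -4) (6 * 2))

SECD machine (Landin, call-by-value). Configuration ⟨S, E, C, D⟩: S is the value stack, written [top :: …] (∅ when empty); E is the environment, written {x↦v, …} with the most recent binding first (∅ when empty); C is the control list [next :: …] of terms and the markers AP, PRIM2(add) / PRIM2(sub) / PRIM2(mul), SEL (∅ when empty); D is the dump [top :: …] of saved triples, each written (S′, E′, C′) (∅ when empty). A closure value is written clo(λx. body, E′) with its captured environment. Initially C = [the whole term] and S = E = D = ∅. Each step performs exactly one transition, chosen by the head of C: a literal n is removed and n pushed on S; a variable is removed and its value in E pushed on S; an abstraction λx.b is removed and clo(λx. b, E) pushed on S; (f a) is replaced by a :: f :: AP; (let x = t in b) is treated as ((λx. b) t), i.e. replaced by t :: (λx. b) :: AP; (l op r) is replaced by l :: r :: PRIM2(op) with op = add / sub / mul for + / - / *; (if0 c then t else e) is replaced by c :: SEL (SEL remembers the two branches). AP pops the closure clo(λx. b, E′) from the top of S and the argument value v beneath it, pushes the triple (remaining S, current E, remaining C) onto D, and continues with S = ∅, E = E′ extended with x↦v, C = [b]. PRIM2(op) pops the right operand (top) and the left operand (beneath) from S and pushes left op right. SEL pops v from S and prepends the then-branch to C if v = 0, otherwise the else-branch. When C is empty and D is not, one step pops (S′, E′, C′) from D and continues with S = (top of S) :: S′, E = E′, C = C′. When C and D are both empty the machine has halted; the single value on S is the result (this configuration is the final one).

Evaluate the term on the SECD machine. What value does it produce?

step 0: [S=∅ | E=∅ | C=[((λy. -4) (6 * 2))] | D=∅]
step 1: [S=∅ | E=∅ | C=[(6 * 2) :: (λy. -4) :: AP] | D=∅]
step 2: [S=∅ | E=∅ | C=[6 :: 2 :: PRIM2(mul) :: (λy. -4) :: AP] | D=∅]
step 3: [S=[6] | E=∅ | C=[2 :: PRIM2(mul) :: (λy. -4) :: AP] | D=∅]
step 4: [S=[2 :: 6] | E=∅ | C=[PRIM2(mul) :: (λy. -4) :: AP] | D=∅]
step 5: [S=[12] | E=∅ | C=[(λy. -4) :: AP] | D=∅]
step 6: [S=[clo(λy. -4, ∅) :: 12] | E=∅ | C=[AP] | D=∅]
step 7: [S=∅ | E={y↦12} | C=[-4] | D=[(∅, ∅, ∅)]]
step 8: [S=[-4] | E={y↦12} | C=∅ | D=[(∅, ∅, ∅)]]
step 9: [S=[-4] | E=∅ | C=∅ | D=∅]
→ final value -4

Answer: -4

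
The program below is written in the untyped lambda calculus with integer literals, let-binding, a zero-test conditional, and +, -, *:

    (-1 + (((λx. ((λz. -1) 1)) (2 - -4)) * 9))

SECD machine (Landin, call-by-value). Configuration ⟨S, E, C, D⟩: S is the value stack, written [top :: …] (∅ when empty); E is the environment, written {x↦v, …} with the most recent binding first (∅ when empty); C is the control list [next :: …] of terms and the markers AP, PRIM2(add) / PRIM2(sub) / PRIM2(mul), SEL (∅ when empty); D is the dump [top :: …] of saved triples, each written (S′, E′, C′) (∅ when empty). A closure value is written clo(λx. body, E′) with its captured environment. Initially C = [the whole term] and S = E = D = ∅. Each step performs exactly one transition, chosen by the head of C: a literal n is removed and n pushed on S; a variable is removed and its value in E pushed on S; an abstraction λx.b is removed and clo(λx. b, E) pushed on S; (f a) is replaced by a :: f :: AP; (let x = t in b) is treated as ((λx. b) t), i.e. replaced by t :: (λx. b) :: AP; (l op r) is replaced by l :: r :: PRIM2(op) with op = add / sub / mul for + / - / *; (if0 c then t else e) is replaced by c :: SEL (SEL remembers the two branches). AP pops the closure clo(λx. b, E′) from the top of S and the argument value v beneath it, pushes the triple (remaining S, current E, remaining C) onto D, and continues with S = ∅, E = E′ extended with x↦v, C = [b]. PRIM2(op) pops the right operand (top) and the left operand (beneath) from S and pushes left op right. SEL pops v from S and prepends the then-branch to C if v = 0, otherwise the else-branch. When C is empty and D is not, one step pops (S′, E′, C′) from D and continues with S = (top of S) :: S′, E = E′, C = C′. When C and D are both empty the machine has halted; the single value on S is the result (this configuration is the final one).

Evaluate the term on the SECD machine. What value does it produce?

Answer: -10

Execution trace:
step 0: <S=∅, E=∅, C=[(-1 + (((λx. ((λz. -1) 1)) (2 - -4)) * 9))], D=∅>
step 1: <S=∅, E=∅, C=[-1 :: (((λx. ((λz. -1) 1)) (2 - -4)) * 9) :: PRIM2(add)], D=∅>
step 2: <S=[-1], E=∅, C=[(((λx. ((λz. -1) 1)) (2 - -4)) * 9) :: PRIM2(add)], D=∅>
step 3: <S=[-1], E=∅, C=[((λx. ((λz. -1) 1)) (2 - -4)) :: 9 :: PRIM2(mul) :: PRIM2(add)], D=∅>
step 4: <S=[-1], E=∅, C=[(2 - -4) :: (λx. ((λz. -1) 1)) :: AP :: 9 :: PRIM2(mul) :: PRIM2(add)], D=∅>
step 5: <S=[-1], E=∅, C=[2 :: -4 :: PRIM2(sub) :: (λx. ((λz. -1) 1)) :: AP :: 9 :: PRIM2(mul) :: PRIM2(add)], D=∅>
step 6: <S=[2 :: -1], E=∅, C=[-4 :: PRIM2(sub) :: (λx. ((λz. -1) 1)) :: AP :: 9 :: PRIM2(mul) :: PRIM2(add)], D=∅>
step 7: <S=[-4 :: 2 :: -1], E=∅, C=[PRIM2(sub) :: (λx. ((λz. -1) 1)) :: AP :: 9 :: PRIM2(mul) :: PRIM2(add)], D=∅>
step 8: <S=[6 :: -1], E=∅, C=[(λx. ((λz. -1) 1)) :: AP :: 9 :: PRIM2(mul) :: PRIM2(add)], D=∅>
step 9: <S=[clo(λx. ((λz. -1) 1), ∅) :: 6 :: -1], E=∅, C=[AP :: 9 :: PRIM2(mul) :: PRIM2(add)], D=∅>
step 10: <S=∅, E={x↦6}, C=[((λz. -1) 1)], D=[([-1], ∅, [9 :: PRIM2(mul) :: PRIM2(add)])]>
step 11: <S=∅, E={x↦6}, C=[1 :: (λz. -1) :: AP], D=[([-1], ∅, [9 :: PRIM2(mul) :: PRIM2(add)])]>
step 12: <S=[1], E={x↦6}, C=[(λz. -1) :: AP], D=[([-1], ∅, [9 :: PRIM2(mul) :: PRIM2(add)])]>
step 13: <S=[clo(λz. -1, {x↦6}) :: 1], E={x↦6}, C=[AP], D=[([-1], ∅, [9 :: PRIM2(mul) :: PRIM2(add)])]>
step 14: <S=∅, E={z↦1, x↦6}, C=[-1], D=[(∅, {x↦6}, ∅) :: ([-1], ∅, [9 :: PRIM2(mul) :: PRIM2(add)])]>
step 15: <S=[-1], E={z↦1, x↦6}, C=∅, D=[(∅, {x↦6}, ∅) :: ([-1], ∅, [9 :: PRIM2(mul) :: PRIM2(add)])]>
step 16: <S=[-1], E={x↦6}, C=∅, D=[([-1], ∅, [9 :: PRIM2(mul) :: PRIM2(add)])]>
step 17: <S=[-1 :: -1], E=∅, C=[9 :: PRIM2(mul) :: PRIM2(add)], D=∅>
step 18: <S=[9 :: -1 :: -1], E=∅, C=[PRIM2(mul) :: PRIM2(add)], D=∅>
step 19: <S=[-9 :: -1], E=∅, C=[PRIM2(add)], D=∅>
step 20: <S=[-10], E=∅, C=∅, D=∅>
→ final value -10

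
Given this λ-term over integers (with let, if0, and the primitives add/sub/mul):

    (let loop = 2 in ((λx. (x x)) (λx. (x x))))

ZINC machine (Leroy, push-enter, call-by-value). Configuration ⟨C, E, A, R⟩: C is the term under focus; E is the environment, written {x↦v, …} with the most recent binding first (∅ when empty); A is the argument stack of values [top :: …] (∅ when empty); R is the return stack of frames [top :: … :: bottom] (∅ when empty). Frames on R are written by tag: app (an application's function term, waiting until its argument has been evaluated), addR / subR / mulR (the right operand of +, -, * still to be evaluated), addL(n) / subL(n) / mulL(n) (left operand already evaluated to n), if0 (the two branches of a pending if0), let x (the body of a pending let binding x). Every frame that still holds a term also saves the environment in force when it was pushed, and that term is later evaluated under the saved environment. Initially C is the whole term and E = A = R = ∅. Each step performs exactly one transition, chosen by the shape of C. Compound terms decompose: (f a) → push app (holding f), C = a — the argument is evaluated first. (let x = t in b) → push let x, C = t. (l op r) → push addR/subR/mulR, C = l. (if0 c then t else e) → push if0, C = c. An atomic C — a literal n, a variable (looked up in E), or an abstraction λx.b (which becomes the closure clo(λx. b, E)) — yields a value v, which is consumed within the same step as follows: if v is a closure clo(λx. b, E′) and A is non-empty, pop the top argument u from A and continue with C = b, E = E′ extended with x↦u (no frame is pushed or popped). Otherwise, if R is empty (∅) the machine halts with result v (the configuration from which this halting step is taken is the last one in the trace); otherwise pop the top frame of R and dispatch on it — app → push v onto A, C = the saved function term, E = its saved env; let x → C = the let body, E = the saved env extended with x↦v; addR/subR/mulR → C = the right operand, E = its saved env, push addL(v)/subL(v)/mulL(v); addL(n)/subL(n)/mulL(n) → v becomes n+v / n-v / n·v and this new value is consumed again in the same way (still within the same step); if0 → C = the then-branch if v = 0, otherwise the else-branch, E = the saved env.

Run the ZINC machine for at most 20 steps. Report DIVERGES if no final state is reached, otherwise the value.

0. ⟨C=(let loop = 2 in ((λx. (x x)) (λx. (x x)))); E=∅; A=∅; R=∅⟩
1. ⟨C=2; E=∅; A=∅; R=[let loop]⟩
2. ⟨C=((λx. (x x)) (λx. (x x))); E={loop↦2}; A=∅; R=∅⟩
3. ⟨C=(λx. (x x)); E={loop↦2}; A=∅; R=[app]⟩
4. ⟨C=(λx. (x x)); E={loop↦2}; A=[clo(λx. (x x), {loop↦2})]; R=∅⟩
5. ⟨C=(x x); E={x↦clo(λx. (x x), {loop↦2}), loop↦2}; A=∅; R=∅⟩
6. ⟨C=x; E={x↦clo(λx. (x x), {loop↦2}), loop↦2}; A=∅; R=[app]⟩
7. ⟨C=x; E={x↦clo(λx. (x x), {loop↦2}), loop↦2}; A=[clo(λx. (x x), {loop↦2})]; R=∅⟩
… configuration repeats with period 3 (steps 5–7 recur indefinitely) …

Answer: DIVERGES (no final state within 20 steps)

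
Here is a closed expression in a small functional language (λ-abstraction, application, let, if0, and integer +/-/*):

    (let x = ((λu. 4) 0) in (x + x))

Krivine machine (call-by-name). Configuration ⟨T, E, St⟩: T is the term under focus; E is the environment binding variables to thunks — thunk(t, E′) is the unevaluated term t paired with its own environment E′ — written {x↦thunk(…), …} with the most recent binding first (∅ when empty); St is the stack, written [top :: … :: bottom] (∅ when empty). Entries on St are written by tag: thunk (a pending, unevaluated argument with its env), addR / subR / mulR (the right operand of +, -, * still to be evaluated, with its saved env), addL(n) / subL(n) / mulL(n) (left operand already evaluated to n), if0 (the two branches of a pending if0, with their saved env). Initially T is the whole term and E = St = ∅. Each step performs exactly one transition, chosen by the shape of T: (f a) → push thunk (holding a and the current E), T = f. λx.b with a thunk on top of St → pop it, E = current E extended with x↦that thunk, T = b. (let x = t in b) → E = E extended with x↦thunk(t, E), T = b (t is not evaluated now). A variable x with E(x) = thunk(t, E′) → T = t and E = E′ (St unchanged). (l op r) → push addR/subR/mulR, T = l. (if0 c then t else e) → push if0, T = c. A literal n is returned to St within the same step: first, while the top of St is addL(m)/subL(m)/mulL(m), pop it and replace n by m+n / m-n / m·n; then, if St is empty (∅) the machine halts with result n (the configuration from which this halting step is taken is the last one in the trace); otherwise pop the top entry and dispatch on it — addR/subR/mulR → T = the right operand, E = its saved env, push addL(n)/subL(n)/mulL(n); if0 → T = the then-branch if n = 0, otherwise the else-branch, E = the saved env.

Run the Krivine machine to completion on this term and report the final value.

t=0: [T=(let x = ((λu. 4) 0) in (x + x)) | E=∅ | St=∅]
t=1: [T=(x + x) | E={x↦thunk(((λu. 4) 0), ∅)} | St=∅]
t=2: [T=x | E={x↦thunk(((λu. 4) 0), ∅)} | St=[addR]]
t=3: [T=((λu. 4) 0) | E=∅ | St=[addR]]
t=4: [T=(λu. 4) | E=∅ | St=[thunk :: addR]]
t=5: [T=4 | E={u↦thunk(0, ∅)} | St=[addR]]
t=6: [T=x | E={x↦thunk(((λu. 4) 0), ∅)} | St=[addL(4)]]
t=7: [T=((λu. 4) 0) | E=∅ | St=[addL(4)]]
t=8: [T=(λu. 4) | E=∅ | St=[thunk :: addL(4)]]
t=9: [T=4 | E={u↦thunk(0, ∅)} | St=[addL(4)]]
→ final value 8

Answer: 8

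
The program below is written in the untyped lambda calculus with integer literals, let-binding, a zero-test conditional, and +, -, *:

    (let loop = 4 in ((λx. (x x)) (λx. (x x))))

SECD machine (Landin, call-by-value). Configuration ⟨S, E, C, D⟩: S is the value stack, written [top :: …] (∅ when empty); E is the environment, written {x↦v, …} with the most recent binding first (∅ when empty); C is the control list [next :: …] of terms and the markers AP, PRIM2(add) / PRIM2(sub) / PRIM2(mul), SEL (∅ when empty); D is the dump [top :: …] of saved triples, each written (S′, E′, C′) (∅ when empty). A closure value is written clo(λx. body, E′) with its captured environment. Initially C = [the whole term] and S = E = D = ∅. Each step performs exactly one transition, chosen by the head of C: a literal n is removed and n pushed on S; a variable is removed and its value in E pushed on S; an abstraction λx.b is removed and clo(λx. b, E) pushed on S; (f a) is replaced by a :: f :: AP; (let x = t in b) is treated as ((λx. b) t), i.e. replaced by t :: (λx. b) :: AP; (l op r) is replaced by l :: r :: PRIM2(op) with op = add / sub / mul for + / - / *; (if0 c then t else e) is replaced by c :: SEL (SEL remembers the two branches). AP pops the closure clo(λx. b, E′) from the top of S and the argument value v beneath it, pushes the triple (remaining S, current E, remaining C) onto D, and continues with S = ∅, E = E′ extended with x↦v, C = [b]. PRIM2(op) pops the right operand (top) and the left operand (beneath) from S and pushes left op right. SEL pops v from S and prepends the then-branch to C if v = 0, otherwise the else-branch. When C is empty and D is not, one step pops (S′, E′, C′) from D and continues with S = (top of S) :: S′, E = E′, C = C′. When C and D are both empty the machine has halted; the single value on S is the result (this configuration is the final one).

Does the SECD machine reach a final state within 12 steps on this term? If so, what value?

0. [S=∅ | E=∅ | C=[(let loop = 4 in ((λx. (x x)) (λx. (x x))))] | D=∅]
1. [S=∅ | E=∅ | C=[4 :: (λloop. ((λx. (x x)) (λx. (x x)))) :: AP] | D=∅]
2. [S=[4] | E=∅ | C=[(λloop. ((λx. (x x)) (λx. (x x)))) :: AP] | D=∅]
3. [S=[clo(λloop. ((λx. (x x)) (λx. (x x))), ∅) :: 4] | E=∅ | C=[AP] | D=∅]
4. [S=∅ | E={loop↦4} | C=[((λx. (x x)) (λx. (x x)))] | D=[(∅, ∅, ∅)]]
5. [S=∅ | E={loop↦4} | C=[(λx. (x x)) :: (λx. (x x)) :: AP] | D=[(∅, ∅, ∅)]]
6. [S=[clo(λx. (x x), {loop↦4})] | E={loop↦4} | C=[(λx. (x x)) :: AP] | D=[(∅, ∅, ∅)]]
7. [S=[clo(λx. (x x), {loop↦4}) :: clo(λx. (x x), {loop↦4})] | E={loop↦4} | C=[AP] | D=[(∅, ∅, ∅)]]
8. [S=∅ | E={x↦clo(λx. (x x), {loop↦4}), loop↦4} | C=[(x x)] | D=[(∅, {loop↦4}, ∅) :: (∅, ∅, ∅)]]
9. [S=∅ | E={x↦clo(λx. (x x), {loop↦4}), loop↦4} | C=[x :: x :: AP] | D=[(∅, {loop↦4}, ∅) :: (∅, ∅, ∅)]]
10. [S=[clo(λx. (x x), {loop↦4})] | E={x↦clo(λx. (x x), {loop↦4}), loop↦4} | C=[x :: AP] | D=[(∅, {loop↦4}, ∅) :: (∅, ∅, ∅)]]
11. [S=[clo(λx. (x x), {loop↦4}) :: clo(λx. (x x), {loop↦4})] | E={x↦clo(λx. (x x), {loop↦4}), loop↦4} | C=[AP] | D=[(∅, {loop↦4}, ∅) :: (∅, ∅, ∅)]]
12. [S=∅ | E={x↦clo(λx. (x x), {loop↦4}), loop↦4} | C=[(x x)] | D=[(∅, {x↦clo(λx. (x x), {loop↦4}), loop↦4}, ∅) :: (∅, {loop↦4}, ∅) :: (∅, ∅, ∅)]]
→ 12 transitions taken and the configuration is still not final: no result within 12 steps

Answer: DIVERGES (no final state within 12 steps)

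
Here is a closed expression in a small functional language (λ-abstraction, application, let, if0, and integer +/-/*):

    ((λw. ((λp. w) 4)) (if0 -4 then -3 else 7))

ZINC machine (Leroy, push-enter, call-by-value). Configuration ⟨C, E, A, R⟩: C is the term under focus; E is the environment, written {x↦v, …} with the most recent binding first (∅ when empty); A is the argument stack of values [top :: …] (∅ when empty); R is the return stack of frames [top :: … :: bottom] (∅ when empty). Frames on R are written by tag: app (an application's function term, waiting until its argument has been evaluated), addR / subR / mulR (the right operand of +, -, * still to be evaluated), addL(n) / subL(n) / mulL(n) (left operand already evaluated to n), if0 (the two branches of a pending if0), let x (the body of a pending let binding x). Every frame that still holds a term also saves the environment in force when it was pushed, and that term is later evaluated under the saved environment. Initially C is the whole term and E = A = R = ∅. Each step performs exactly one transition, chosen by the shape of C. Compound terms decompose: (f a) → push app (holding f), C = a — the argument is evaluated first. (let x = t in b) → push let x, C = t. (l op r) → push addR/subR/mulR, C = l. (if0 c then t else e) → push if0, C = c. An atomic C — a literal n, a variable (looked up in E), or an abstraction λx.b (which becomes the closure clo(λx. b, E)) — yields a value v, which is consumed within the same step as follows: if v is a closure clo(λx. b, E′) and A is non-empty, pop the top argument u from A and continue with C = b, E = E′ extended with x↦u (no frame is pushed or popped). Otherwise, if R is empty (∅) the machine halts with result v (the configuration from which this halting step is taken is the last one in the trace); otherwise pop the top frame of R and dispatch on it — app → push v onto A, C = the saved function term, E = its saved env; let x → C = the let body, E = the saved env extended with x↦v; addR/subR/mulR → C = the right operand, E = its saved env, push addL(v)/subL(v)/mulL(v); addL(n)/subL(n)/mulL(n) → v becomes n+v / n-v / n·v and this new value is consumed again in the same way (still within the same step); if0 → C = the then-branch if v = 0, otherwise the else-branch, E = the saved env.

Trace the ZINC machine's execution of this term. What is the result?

Answer: 7

Machine steps:
[0] <C=((λw. ((λp. w) 4)) (if0 -4 then -3 else 7)), E=∅, A=∅, R=∅>
[1] <C=(if0 -4 then -3 else 7), E=∅, A=∅, R=[app]>
[2] <C=-4, E=∅, A=∅, R=[if0 :: app]>
[3] <C=7, E=∅, A=∅, R=[app]>
[4] <C=(λw. ((λp. w) 4)), E=∅, A=[7], R=∅>
[5] <C=((λp. w) 4), E={w↦7}, A=∅, R=∅>
[6] <C=4, E={w↦7}, A=∅, R=[app]>
[7] <C=(λp. w), E={w↦7}, A=[4], R=∅>
[8] <C=w, E={p↦4, w↦7}, A=∅, R=∅>
→ final value 7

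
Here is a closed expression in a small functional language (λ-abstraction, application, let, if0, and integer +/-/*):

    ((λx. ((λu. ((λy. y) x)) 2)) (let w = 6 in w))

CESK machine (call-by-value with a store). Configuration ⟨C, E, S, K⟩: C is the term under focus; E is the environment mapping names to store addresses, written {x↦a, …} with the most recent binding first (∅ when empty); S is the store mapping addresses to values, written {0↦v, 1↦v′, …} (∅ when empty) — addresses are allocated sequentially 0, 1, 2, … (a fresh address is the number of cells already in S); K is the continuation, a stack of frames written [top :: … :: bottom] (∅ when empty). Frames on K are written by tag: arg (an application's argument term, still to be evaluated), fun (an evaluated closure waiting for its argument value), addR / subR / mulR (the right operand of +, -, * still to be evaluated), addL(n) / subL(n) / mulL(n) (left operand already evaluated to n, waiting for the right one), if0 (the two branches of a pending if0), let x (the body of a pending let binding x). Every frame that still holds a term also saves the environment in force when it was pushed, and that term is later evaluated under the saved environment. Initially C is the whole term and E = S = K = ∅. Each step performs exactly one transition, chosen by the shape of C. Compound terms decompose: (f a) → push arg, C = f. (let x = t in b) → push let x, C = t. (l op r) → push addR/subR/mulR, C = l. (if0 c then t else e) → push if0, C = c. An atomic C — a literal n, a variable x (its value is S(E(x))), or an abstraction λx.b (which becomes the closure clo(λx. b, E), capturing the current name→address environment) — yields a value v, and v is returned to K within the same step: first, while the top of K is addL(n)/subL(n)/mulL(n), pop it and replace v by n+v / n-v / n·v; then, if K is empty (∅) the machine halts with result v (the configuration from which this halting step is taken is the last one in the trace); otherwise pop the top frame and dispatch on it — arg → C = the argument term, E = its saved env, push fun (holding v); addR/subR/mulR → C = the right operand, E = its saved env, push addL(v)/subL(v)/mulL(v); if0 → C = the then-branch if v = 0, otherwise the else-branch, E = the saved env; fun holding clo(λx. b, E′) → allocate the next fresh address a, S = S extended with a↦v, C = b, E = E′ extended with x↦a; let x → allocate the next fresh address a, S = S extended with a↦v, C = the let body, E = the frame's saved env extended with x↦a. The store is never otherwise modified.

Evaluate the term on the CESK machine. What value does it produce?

[0] ⟨C=((λx. ((λu. ((λy. y) x)) 2)) (let w = 6 in w)); E=∅; S=∅; K=∅⟩
[1] ⟨C=(λx. ((λu. ((λy. y) x)) 2)); E=∅; S=∅; K=[arg]⟩
[2] ⟨C=(let w = 6 in w); E=∅; S=∅; K=[fun]⟩
[3] ⟨C=6; E=∅; S=∅; K=[let w :: fun]⟩
[4] ⟨C=w; E={w↦0}; S={0↦6}; K=[fun]⟩
[5] ⟨C=((λu. ((λy. y) x)) 2); E={x↦1}; S={0↦6, 1↦6}; K=∅⟩
[6] ⟨C=(λu. ((λy. y) x)); E={x↦1}; S={0↦6, 1↦6}; K=[arg]⟩
[7] ⟨C=2; E={x↦1}; S={0↦6, 1↦6}; K=[fun]⟩
[8] ⟨C=((λy. y) x); E={u↦2, x↦1}; S={0↦6, 1↦6, 2↦2}; K=∅⟩
[9] ⟨C=(λy. y); E={u↦2, x↦1}; S={0↦6, 1↦6, 2↦2}; K=[arg]⟩
[10] ⟨C=x; E={u↦2, x↦1}; S={0↦6, 1↦6, 2↦2}; K=[fun]⟩
[11] ⟨C=y; E={y↦3, u↦2, x↦1}; S={0↦6, 1↦6, 2↦2, 3↦6}; K=∅⟩
→ final value 6

Answer: 6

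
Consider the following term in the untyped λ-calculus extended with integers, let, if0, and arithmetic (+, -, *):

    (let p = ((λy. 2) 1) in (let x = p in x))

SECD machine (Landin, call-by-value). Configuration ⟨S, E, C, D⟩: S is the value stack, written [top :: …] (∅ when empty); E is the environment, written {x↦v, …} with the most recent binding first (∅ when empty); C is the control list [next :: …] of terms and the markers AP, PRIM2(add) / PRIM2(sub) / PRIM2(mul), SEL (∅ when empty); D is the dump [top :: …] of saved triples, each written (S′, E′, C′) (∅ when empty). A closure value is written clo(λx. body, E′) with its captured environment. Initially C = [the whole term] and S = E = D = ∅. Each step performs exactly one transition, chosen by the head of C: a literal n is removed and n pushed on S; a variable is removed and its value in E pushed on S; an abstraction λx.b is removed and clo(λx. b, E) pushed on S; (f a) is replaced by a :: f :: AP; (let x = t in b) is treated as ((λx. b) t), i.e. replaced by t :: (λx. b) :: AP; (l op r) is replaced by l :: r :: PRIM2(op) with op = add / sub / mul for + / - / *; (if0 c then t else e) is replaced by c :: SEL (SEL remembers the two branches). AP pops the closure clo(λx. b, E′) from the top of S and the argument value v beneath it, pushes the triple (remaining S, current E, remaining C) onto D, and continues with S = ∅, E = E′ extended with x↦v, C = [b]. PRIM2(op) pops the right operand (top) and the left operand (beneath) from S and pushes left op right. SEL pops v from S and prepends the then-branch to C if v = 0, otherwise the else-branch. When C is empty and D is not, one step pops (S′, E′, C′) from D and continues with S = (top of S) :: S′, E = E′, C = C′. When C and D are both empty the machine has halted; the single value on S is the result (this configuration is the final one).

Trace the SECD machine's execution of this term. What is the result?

Answer: 2

Derivation:
step 0: ⟨S=∅; E=∅; C=[(let p = ((λy. 2) 1) in (let x = p in x))]; D=∅⟩
step 1: ⟨S=∅; E=∅; C=[((λy. 2) 1) :: (λp. (let x = p in x)) :: AP]; D=∅⟩
step 2: ⟨S=∅; E=∅; C=[1 :: (λy. 2) :: AP :: (λp. (let x = p in x)) :: AP]; D=∅⟩
step 3: ⟨S=[1]; E=∅; C=[(λy. 2) :: AP :: (λp. (let x = p in x)) :: AP]; D=∅⟩
step 4: ⟨S=[clo(λy. 2, ∅) :: 1]; E=∅; C=[AP :: (λp. (let x = p in x)) :: AP]; D=∅⟩
step 5: ⟨S=∅; E={y↦1}; C=[2]; D=[(∅, ∅, [(λp. (let x = p in x)) :: AP])]⟩
step 6: ⟨S=[2]; E={y↦1}; C=∅; D=[(∅, ∅, [(λp. (let x = p in x)) :: AP])]⟩
step 7: ⟨S=[2]; E=∅; C=[(λp. (let x = p in x)) :: AP]; D=∅⟩
step 8: ⟨S=[clo(λp. (let x = p in x), ∅) :: 2]; E=∅; C=[AP]; D=∅⟩
step 9: ⟨S=∅; E={p↦2}; C=[(let x = p in x)]; D=[(∅, ∅, ∅)]⟩
step 10: ⟨S=∅; E={p↦2}; C=[p :: (λx. x) :: AP]; D=[(∅, ∅, ∅)]⟩
step 11: ⟨S=[2]; E={p↦2}; C=[(λx. x) :: AP]; D=[(∅, ∅, ∅)]⟩
step 12: ⟨S=[clo(λx. x, {p↦2}) :: 2]; E={p↦2}; C=[AP]; D=[(∅, ∅, ∅)]⟩
step 13: ⟨S=∅; E={x↦2, p↦2}; C=[x]; D=[(∅, {p↦2}, ∅) :: (∅, ∅, ∅)]⟩
step 14: ⟨S=[2]; E={x↦2, p↦2}; C=∅; D=[(∅, {p↦2}, ∅) :: (∅, ∅, ∅)]⟩
step 15: ⟨S=[2]; E={p↦2}; C=∅; D=[(∅, ∅, ∅)]⟩
step 16: ⟨S=[2]; E=∅; C=∅; D=∅⟩
→ final value 2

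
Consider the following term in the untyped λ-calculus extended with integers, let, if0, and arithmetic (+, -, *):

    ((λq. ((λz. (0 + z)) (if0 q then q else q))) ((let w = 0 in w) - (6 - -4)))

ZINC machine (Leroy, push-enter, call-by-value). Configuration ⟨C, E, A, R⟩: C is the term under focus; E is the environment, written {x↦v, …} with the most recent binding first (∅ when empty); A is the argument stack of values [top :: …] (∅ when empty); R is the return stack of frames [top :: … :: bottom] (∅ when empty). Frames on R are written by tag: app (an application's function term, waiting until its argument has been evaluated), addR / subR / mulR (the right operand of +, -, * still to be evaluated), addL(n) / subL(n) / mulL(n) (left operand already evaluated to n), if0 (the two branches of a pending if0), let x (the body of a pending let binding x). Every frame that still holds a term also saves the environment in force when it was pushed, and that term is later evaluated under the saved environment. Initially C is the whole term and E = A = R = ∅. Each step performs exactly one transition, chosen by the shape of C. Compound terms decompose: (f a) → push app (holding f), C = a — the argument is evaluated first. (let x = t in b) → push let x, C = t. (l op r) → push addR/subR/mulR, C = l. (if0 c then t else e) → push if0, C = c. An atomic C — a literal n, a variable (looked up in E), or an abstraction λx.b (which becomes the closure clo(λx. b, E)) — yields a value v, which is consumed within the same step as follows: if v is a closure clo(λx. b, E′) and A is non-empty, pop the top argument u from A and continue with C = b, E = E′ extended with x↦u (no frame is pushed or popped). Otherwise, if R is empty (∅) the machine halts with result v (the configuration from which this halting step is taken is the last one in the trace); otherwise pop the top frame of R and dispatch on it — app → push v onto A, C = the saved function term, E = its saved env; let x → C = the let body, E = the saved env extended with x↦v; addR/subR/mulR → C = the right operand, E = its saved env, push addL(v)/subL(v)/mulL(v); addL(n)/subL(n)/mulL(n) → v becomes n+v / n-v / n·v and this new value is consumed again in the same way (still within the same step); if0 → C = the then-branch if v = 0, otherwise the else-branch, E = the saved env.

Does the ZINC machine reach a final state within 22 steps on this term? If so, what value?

[0] <C=((λq. ((λz. (0 + z)) (if0 q then q else q))) ((let w = 0 in w) - (6 - -4))), E=∅, A=∅, R=∅>
[1] <C=((let w = 0 in w) - (6 - -4)), E=∅, A=∅, R=[app]>
[2] <C=(let w = 0 in w), E=∅, A=∅, R=[subR :: app]>
[3] <C=0, E=∅, A=∅, R=[let w :: subR :: app]>
[4] <C=w, E={w↦0}, A=∅, R=[subR :: app]>
[5] <C=(6 - -4), E=∅, A=∅, R=[subL(0) :: app]>
[6] <C=6, E=∅, A=∅, R=[subR :: subL(0) :: app]>
[7] <C=-4, E=∅, A=∅, R=[subL(6) :: subL(0) :: app]>
[8] <C=(λq. ((λz. (0 + z)) (if0 q then q else q))), E=∅, A=[-10], R=∅>
[9] <C=((λz. (0 + z)) (if0 q then q else q)), E={q↦-10}, A=∅, R=∅>
[10] <C=(if0 q then q else q), E={q↦-10}, A=∅, R=[app]>
[11] <C=q, E={q↦-10}, A=∅, R=[if0 :: app]>
[12] <C=q, E={q↦-10}, A=∅, R=[app]>
[13] <C=(λz. (0 + z)), E={q↦-10}, A=[-10], R=∅>
[14] <C=(0 + z), E={z↦-10, q↦-10}, A=∅, R=∅>
[15] <C=0, E={z↦-10, q↦-10}, A=∅, R=[addR]>
[16] <C=z, E={z↦-10, q↦-10}, A=∅, R=[addL(0)]>
→ final value -10

Answer: -10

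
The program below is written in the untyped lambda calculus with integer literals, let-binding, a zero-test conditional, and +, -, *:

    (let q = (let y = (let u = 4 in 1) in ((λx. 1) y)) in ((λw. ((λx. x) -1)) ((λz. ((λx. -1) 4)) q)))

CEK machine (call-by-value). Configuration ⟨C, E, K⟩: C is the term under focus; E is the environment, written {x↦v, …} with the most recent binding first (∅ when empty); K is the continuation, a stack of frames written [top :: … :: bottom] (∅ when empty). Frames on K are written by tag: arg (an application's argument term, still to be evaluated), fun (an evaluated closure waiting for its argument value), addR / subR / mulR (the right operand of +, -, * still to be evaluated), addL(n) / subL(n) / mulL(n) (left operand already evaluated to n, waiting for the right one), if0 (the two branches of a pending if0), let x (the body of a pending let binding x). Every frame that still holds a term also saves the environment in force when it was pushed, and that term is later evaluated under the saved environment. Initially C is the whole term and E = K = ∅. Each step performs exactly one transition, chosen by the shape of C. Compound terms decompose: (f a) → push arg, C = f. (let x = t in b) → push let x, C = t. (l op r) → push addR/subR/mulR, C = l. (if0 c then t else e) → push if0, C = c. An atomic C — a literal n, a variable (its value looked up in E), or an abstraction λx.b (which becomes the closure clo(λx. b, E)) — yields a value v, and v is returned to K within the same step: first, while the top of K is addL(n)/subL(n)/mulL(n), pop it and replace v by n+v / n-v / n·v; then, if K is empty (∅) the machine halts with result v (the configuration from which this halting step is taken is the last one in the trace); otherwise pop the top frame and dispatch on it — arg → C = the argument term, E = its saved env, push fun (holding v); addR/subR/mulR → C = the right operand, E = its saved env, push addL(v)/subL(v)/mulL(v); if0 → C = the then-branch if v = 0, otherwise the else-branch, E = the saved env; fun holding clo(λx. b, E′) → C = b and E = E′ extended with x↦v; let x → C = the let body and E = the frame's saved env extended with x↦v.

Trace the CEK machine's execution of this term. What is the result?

t=0: ⟨C=(let q = (let y = (let u = 4 in 1) in ((λx. 1) y)) in ((λw. ((λx. x) -1)) ((λz. ((λx. -1) 4)) q))); E=∅; K=∅⟩
t=1: ⟨C=(let y = (let u = 4 in 1) in ((λx. 1) y)); E=∅; K=[let q]⟩
t=2: ⟨C=(let u = 4 in 1); E=∅; K=[let y :: let q]⟩
t=3: ⟨C=4; E=∅; K=[let u :: let y :: let q]⟩
t=4: ⟨C=1; E={u↦4}; K=[let y :: let q]⟩
t=5: ⟨C=((λx. 1) y); E={y↦1}; K=[let q]⟩
t=6: ⟨C=(λx. 1); E={y↦1}; K=[arg :: let q]⟩
t=7: ⟨C=y; E={y↦1}; K=[fun :: let q]⟩
t=8: ⟨C=1; E={x↦1, y↦1}; K=[let q]⟩
t=9: ⟨C=((λw. ((λx. x) -1)) ((λz. ((λx. -1) 4)) q)); E={q↦1}; K=∅⟩
t=10: ⟨C=(λw. ((λx. x) -1)); E={q↦1}; K=[arg]⟩
t=11: ⟨C=((λz. ((λx. -1) 4)) q); E={q↦1}; K=[fun]⟩
t=12: ⟨C=(λz. ((λx. -1) 4)); E={q↦1}; K=[arg :: fun]⟩
t=13: ⟨C=q; E={q↦1}; K=[fun :: fun]⟩
t=14: ⟨C=((λx. -1) 4); E={z↦1, q↦1}; K=[fun]⟩
t=15: ⟨C=(λx. -1); E={z↦1, q↦1}; K=[arg :: fun]⟩
t=16: ⟨C=4; E={z↦1, q↦1}; K=[fun :: fun]⟩
t=17: ⟨C=-1; E={x↦4, z↦1, q↦1}; K=[fun]⟩
t=18: ⟨C=((λx. x) -1); E={w↦-1, q↦1}; K=∅⟩
t=19: ⟨C=(λx. x); E={w↦-1, q↦1}; K=[arg]⟩
t=20: ⟨C=-1; E={w↦-1, q↦1}; K=[fun]⟩
t=21: ⟨C=x; E={x↦-1, w↦-1, q↦1}; K=∅⟩
→ final value -1

Answer: -1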